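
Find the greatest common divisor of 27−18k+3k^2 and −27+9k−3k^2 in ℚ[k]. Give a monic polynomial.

1

Apply the Euclidean algorithm:
  3k^2−18k+27 = (−1)(−3k^2+9k−27) + (−9k)
  −3k^2+9k−27 = ((1/3)k−1)(−9k) + (−27)
  −9k = ((1/3)k)(−27) + (0)
The last nonzero remainder is the constant −27, so the polynomials are coprime and gcd = 1.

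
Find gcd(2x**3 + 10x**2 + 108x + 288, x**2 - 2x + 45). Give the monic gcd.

Euclidean algorithm in ℚ[x]:
  2x**3 + 10x**2 + 108x + 288 = (2x + 14)(x**2 - 2x + 45) + (46x - 342)
  x**2 - 2x + 45 = ((1/46)x + 125/1058)(46x - 342) + (45180/529)
  46x - 342 = ((12167/22590)x - 10051/2510)(45180/529) + (0)
The last nonzero remainder is the constant 45180/529, so the polynomials are coprime and gcd = 1.

1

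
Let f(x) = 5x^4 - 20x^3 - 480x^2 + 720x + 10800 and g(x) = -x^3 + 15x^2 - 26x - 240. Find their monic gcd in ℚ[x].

Repeated division with remainder:
  5x^4 - 20x^3 - 480x^2 + 720x + 10800 = (-5x - 55)(-x^3 + 15x^2 - 26x - 240) + (215x^2 - 1910x - 2400)
  -x^3 + 15x^2 - 26x - 240 = (-(1/215)x + 263/9245)(215x^2 - 1910x - 2400) + ((31752/1849)x - 317520/1849)
  215x^2 - 1910x - 2400 = ((397535/31752)x + 18490/1323)((31752/1849)x - 317520/1849) + (0)
Last nonzero remainder: (31752/1849)x - 317520/1849. Dividing through by 31752/1849 gives the monic gcd x - 10.

x - 10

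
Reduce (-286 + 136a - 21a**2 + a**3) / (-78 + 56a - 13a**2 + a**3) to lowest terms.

(-11 + a)/(-3 + a)

By polynomial division,
  a**3 - 21a**2 + 136a - 286 = (a**3 - 13a**2 + 56a - 78) + (-8a**2 + 80a - 208)
  a**3 - 13a**2 + 56a - 78 = (-(1/8)a + 3/8)(-8a**2 + 80a - 208) + (0)
Last nonzero remainder: -8a**2 + 80a - 208. Dividing through by -8 gives the monic gcd a**2 - 10a + 26.
Cancel a**2 - 10a + 26 from numerator and denominator to get the reduced form.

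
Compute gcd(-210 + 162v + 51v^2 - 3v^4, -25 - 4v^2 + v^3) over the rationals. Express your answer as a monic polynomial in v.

-5 + v

By polynomial division,
  -3v^4 + 51v^2 + 162v - 210 = (-3v - 12)(v^3 - 4v^2 - 25) + (3v^2 + 87v - 510)
  v^3 - 4v^2 - 25 = ((1/3)v - 11)(3v^2 + 87v - 510) + (1127v - 5635)
  3v^2 + 87v - 510 = ((3/1127)v + 102/1127)(1127v - 5635) + (0)
Last nonzero remainder: 1127v - 5635. Dividing through by 1127 gives the monic gcd v - 5.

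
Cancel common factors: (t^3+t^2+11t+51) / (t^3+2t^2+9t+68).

(t+3)/(t+4)

By polynomial division,
  t^3+t^2+11t+51 = (t^3+2t^2+9t+68) + (−t^2+2t−17)
  t^3+2t^2+9t+68 = (−t−4)(−t^2+2t−17) + (0)
Last nonzero remainder: −t^2+2t−17. Dividing through by −1 gives the monic gcd t^2−2t+17.
Cancel t^2−2t+17 from numerator and denominator to get the reduced form.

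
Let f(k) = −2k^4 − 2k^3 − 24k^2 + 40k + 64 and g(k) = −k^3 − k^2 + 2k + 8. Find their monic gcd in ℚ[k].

k − 2

By polynomial division,
  −2k^4 − 2k^3 − 24k^2 + 40k + 64 = (2k)(−k^3 − k^2 + 2k + 8) + (−28k^2 + 24k + 64)
  −k^3 − k^2 + 2k + 8 = ((1/28)k + 13/196)(−28k^2 + 24k + 64) + (−(92/49)k + 184/49)
  −28k^2 + 24k + 64 = ((343/23)k + 392/23)(−(92/49)k + 184/49) + (0)
Last nonzero remainder: −(92/49)k + 184/49. Dividing through by −92/49 gives the monic gcd k − 2.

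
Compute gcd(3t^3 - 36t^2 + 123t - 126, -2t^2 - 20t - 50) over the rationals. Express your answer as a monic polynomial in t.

1

Apply the Euclidean algorithm:
  3t^3 - 36t^2 + 123t - 126 = (-(3/2)t + 33)(-2t^2 - 20t - 50) + (708t + 1524)
  -2t^2 - 20t - 50 = (-(1/354)t - 463/20886)(708t + 1524) + (-56448/3481)
  708t + 1524 = (-(205379/4704)t - 442087/4704)(-56448/3481) + (0)
The last nonzero remainder is the constant -56448/3481, so the polynomials are coprime and gcd = 1.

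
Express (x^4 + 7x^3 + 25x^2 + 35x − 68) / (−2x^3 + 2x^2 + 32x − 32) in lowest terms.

(−x^2 − 4x − 17)/(2x − 8)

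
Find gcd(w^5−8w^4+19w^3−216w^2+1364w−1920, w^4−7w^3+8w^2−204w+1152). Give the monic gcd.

w^3−w^2+2w−192

By polynomial division,
  w^5−8w^4+19w^3−216w^2+1364w−1920 = (w−1)(w^4−7w^3+8w^2−204w+1152) + (4w^3−4w^2+8w−768)
  w^4−7w^3+8w^2−204w+1152 = ((1/4)w−3/2)(4w^3−4w^2+8w−768) + (0)
Last nonzero remainder: 4w^3−4w^2+8w−768. Dividing through by 4 gives the monic gcd w^3−w^2+2w−192.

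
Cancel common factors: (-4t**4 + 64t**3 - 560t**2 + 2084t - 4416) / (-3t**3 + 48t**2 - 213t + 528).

(4t**2 - 44t + 276)/(3t - 33)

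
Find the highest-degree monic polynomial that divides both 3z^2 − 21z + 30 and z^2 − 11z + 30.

z − 5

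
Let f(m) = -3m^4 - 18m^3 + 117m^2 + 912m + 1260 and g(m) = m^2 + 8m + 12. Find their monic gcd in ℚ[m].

Apply the Euclidean algorithm:
  -3m^4 - 18m^3 + 117m^2 + 912m + 1260 = (-3m^2 + 6m + 105)(m^2 + 8m + 12) + (0)
The last nonzero remainder m^2 + 8m + 12 is already monic.

m^2 + 8m + 12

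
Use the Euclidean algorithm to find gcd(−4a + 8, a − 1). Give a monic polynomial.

1

By polynomial division,
  −4a + 8 = (−4)(a − 1) + (4)
  a − 1 = ((1/4)a − 1/4)(4) + (0)
The last nonzero remainder is the constant 4, so the polynomials are coprime and gcd = 1.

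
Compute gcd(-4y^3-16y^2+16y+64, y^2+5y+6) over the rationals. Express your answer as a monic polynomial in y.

Repeated division with remainder:
  -4y^3-16y^2+16y+64 = (-4y+4)(y^2+5y+6) + (20y+40)
  y^2+5y+6 = ((1/20)y+3/20)(20y+40) + (0)
Last nonzero remainder: 20y+40. Dividing through by 20 gives the monic gcd y+2.

y+2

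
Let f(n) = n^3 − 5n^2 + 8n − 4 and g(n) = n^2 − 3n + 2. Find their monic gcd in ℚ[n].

Apply the Euclidean algorithm:
  n^3 − 5n^2 + 8n − 4 = (n − 2)(n^2 − 3n + 2) + (0)
The last nonzero remainder n^2 − 3n + 2 is already monic.

n^2 − 3n + 2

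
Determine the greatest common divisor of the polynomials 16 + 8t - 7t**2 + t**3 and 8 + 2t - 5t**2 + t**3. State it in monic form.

Apply the Euclidean algorithm:
  t**3 - 7t**2 + 8t + 16 = (t**3 - 5t**2 + 2t + 8) + (-2t**2 + 6t + 8)
  t**3 - 5t**2 + 2t + 8 = (-(1/2)t + 1)(-2t**2 + 6t + 8) + (0)
Last nonzero remainder: -2t**2 + 6t + 8. Dividing through by -2 gives the monic gcd t**2 - 3t - 4.

-4 - 3t + t**2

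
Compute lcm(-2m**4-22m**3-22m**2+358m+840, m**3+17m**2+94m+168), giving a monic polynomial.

By polynomial division,
  -2m**4-22m**3-22m**2+358m+840 = (-2m+12)(m**3+17m**2+94m+168) + (-38m**2-434m-1176)
  m**3+17m**2+94m+168 = (-(1/38)m-53/361)(-38m**2-434m-1176) + (-(240/361)m-1680/361)
  -38m**2-434m-1176 = ((6859/120)m+2527/10)(-(240/361)m-1680/361) + (0)
Last nonzero remainder: -(240/361)m-1680/361. Dividing through by -240/361 gives the monic gcd m+7.
Then lcm(f, g) = f·g / gcd(f, g); expanding and making the result monic gives the answer.

m**6+21m**5+145m**4+195m**3-1946m**2-8496m-10080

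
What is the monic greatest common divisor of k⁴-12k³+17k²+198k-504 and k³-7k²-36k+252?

k²-13k+42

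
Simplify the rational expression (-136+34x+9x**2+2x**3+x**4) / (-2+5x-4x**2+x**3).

Repeated division with remainder:
  x**4+2x**3+9x**2+34x-136 = (x+6)(x**3-4x**2+5x-2) + (28x**2+6x-124)
  x**3-4x**2+5x-2 = ((1/28)x-59/392)(28x**2+6x-124) + ((2025/196)x-2025/98)
  28x**2+6x-124 = ((5488/2025)x+12152/2025)((2025/196)x-2025/98) + (0)
Last nonzero remainder: (2025/196)x-2025/98. Dividing through by 2025/196 gives the monic gcd x-2.
Cancel x-2 from numerator and denominator to get the reduced form.

(68+17x+4x**2+x**3)/(1-2x+x**2)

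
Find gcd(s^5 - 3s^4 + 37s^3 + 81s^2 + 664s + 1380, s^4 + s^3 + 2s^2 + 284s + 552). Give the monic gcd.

s^3 - 5s^2 + 32s + 92

By polynomial division,
  s^5 - 3s^4 + 37s^3 + 81s^2 + 664s + 1380 = (s - 4)(s^4 + s^3 + 2s^2 + 284s + 552) + (39s^3 - 195s^2 + 1248s + 3588)
  s^4 + s^3 + 2s^2 + 284s + 552 = ((1/39)s + 2/13)(39s^3 - 195s^2 + 1248s + 3588) + (0)
Last nonzero remainder: 39s^3 - 195s^2 + 1248s + 3588. Dividing through by 39 gives the monic gcd s^3 - 5s^2 + 32s + 92.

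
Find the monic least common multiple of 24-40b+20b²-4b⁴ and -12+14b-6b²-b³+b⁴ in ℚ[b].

12-26b+20b²-5b³-2b⁴+b⁵

Euclidean algorithm in ℚ[b]:
  -4b⁴+20b²-40b+24 = (-4)(b⁴-b³-6b²+14b-12) + (-4b³-4b²+16b-24)
  b⁴-b³-6b²+14b-12 = (-(1/4)b+1/2)(-4b³-4b²+16b-24) + (0)
Last nonzero remainder: -4b³-4b²+16b-24. Dividing through by -4 gives the monic gcd b³+b²-4b+6.
Then lcm(f, g) = f·g / gcd(f, g); expanding and making the result monic gives the answer.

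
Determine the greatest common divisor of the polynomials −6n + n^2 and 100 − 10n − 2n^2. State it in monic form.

1

By polynomial division,
  n^2 − 6n = (−1/2)(−2n^2 − 10n + 100) + (−11n + 50)
  −2n^2 − 10n + 100 = ((2/11)n + 210/121)(−11n + 50) + (1600/121)
  −11n + 50 = (−(1331/1600)n + 121/32)(1600/121) + (0)
The last nonzero remainder is the constant 1600/121, so the polynomials are coprime and gcd = 1.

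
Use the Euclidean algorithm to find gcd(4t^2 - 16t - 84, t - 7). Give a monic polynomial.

Repeated division with remainder:
  4t^2 - 16t - 84 = (4t + 12)(t - 7) + (0)
The last nonzero remainder t - 7 is already monic.

t - 7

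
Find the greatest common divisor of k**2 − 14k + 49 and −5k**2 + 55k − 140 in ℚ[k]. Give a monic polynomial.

k − 7

Apply the Euclidean algorithm:
  k**2 − 14k + 49 = (−1/5)(−5k**2 + 55k − 140) + (−3k + 21)
  −5k**2 + 55k − 140 = ((5/3)k − 20/3)(−3k + 21) + (0)
Last nonzero remainder: −3k + 21. Dividing through by −3 gives the monic gcd k − 7.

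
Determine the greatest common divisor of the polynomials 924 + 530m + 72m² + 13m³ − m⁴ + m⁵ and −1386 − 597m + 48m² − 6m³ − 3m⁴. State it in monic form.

By polynomial division,
  m⁵ − m⁴ + 13m³ + 72m² + 530m + 924 = (−(1/3)m + 1)(−3m⁴ − 6m³ + 48m² − 597m − 1386) + (35m³ − 175m² + 665m + 2310)
  −3m⁴ − 6m³ + 48m² − 597m − 1386 = (−(3/35)m − 3/5)(35m³ − 175m² + 665m + 2310) + (0)
Last nonzero remainder: 35m³ − 175m² + 665m + 2310. Dividing through by 35 gives the monic gcd m³ − 5m² + 19m + 66.

66 + 19m − 5m² + m³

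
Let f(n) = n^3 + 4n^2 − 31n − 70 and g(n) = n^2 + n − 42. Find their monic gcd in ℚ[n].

Repeated division with remainder:
  n^3 + 4n^2 − 31n − 70 = (n + 3)(n^2 + n − 42) + (8n + 56)
  n^2 + n − 42 = ((1/8)n − 3/4)(8n + 56) + (0)
Last nonzero remainder: 8n + 56. Dividing through by 8 gives the monic gcd n + 7.

n + 7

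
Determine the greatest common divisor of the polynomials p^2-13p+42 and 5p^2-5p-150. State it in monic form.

By polynomial division,
  p^2-13p+42 = (1/5)(5p^2-5p-150) + (-12p+72)
  5p^2-5p-150 = (-(5/12)p-25/12)(-12p+72) + (0)
Last nonzero remainder: -12p+72. Dividing through by -12 gives the monic gcd p-6.

p-6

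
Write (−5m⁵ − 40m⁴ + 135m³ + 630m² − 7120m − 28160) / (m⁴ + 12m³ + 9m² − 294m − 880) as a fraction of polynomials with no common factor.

(−5m² + 45m − 160)/(m − 5)

Apply the Euclidean algorithm:
  −5m⁵ − 40m⁴ + 135m³ + 630m² − 7120m − 28160 = (−5m + 20)(m⁴ + 12m³ + 9m² − 294m − 880) + (−60m³ − 1020m² − 5640m − 10560)
  m⁴ + 12m³ + 9m² − 294m − 880 = (−(1/60)m + 1/12)(−60m³ − 1020m² − 5640m − 10560) + (0)
Last nonzero remainder: −60m³ − 1020m² − 5640m − 10560. Dividing through by −60 gives the monic gcd m³ + 17m² + 94m + 176.
Cancel m³ + 17m² + 94m + 176 from numerator and denominator to get the reduced form.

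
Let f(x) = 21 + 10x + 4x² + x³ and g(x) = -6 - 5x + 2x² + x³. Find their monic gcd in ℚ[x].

3 + x

Apply the Euclidean algorithm:
  x³ + 4x² + 10x + 21 = (x³ + 2x² - 5x - 6) + (2x² + 15x + 27)
  x³ + 2x² - 5x - 6 = ((1/2)x - 11/4)(2x² + 15x + 27) + ((91/4)x + 273/4)
  2x² + 15x + 27 = ((8/91)x + 36/91)((91/4)x + 273/4) + (0)
Last nonzero remainder: (91/4)x + 273/4. Dividing through by 91/4 gives the monic gcd x + 3.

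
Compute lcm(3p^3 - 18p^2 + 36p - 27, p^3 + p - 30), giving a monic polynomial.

p^5 - 3p^4 + 4p^3 - 33p^2 + 93p - 90

Repeated division with remainder:
  3p^3 - 18p^2 + 36p - 27 = (3)(p^3 + p - 30) + (-18p^2 + 33p + 63)
  p^3 + p - 30 = (-(1/18)p - 11/108)(-18p^2 + 33p + 63) + ((283/36)p - 283/12)
  -18p^2 + 33p + 63 = (-(648/283)p - 756/283)((283/36)p - 283/12) + (0)
Last nonzero remainder: (283/36)p - 283/12. Dividing through by 283/36 gives the monic gcd p - 3.
Then lcm(f, g) = f·g / gcd(f, g); expanding and making the result monic gives the answer.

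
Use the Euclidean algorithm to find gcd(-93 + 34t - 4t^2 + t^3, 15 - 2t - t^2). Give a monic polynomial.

Euclidean algorithm in ℚ[t]:
  t^3 - 4t^2 + 34t - 93 = (-t + 6)(-t^2 - 2t + 15) + (61t - 183)
  -t^2 - 2t + 15 = (-(1/61)t - 5/61)(61t - 183) + (0)
Last nonzero remainder: 61t - 183. Dividing through by 61 gives the monic gcd t - 3.

-3 + t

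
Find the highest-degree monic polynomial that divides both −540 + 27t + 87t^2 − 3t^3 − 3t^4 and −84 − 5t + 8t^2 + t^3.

−3 + t

By polynomial division,
  −3t^4 − 3t^3 + 87t^2 + 27t − 540 = (−3t + 21)(t^3 + 8t^2 − 5t − 84) + (−96t^2 − 120t + 1224)
  t^3 + 8t^2 − 5t − 84 = (−(1/96)t − 9/128)(−96t^2 − 120t + 1224) + (−(11/16)t + 33/16)
  −96t^2 − 120t + 1224 = ((1536/11)t + 6528/11)(−(11/16)t + 33/16) + (0)
Last nonzero remainder: −(11/16)t + 33/16. Dividing through by −11/16 gives the monic gcd t − 3.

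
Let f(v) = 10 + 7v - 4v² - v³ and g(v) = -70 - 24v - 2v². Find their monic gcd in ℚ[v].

5 + v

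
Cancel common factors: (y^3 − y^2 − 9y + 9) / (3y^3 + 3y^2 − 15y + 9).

(y − 3)/(3y − 3)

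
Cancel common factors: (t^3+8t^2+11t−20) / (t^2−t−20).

By polynomial division,
  t^3+8t^2+11t−20 = (t+9)(t^2−t−20) + (40t+160)
  t^2−t−20 = ((1/40)t−1/8)(40t+160) + (0)
Last nonzero remainder: 40t+160. Dividing through by 40 gives the monic gcd t+4.
Cancel t+4 from numerator and denominator to get the reduced form.

(t^2+4t−5)/(t−5)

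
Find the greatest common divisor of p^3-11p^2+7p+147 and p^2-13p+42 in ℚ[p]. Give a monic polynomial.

p-7

By polynomial division,
  p^3-11p^2+7p+147 = (p+2)(p^2-13p+42) + (-9p+63)
  p^2-13p+42 = (-(1/9)p+2/3)(-9p+63) + (0)
Last nonzero remainder: -9p+63. Dividing through by -9 gives the monic gcd p-7.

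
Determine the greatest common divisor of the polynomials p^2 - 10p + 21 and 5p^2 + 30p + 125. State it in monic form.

1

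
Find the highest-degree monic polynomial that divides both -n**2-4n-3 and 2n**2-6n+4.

1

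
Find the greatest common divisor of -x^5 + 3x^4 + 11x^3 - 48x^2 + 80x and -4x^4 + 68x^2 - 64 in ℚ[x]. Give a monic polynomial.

x^2 - 16

Repeated division with remainder:
  -x^5 + 3x^4 + 11x^3 - 48x^2 + 80x = ((1/4)x - 3/4)(-4x^4 + 68x^2 - 64) + (-6x^3 + 3x^2 + 96x - 48)
  -4x^4 + 68x^2 - 64 = ((2/3)x + 1/3)(-6x^3 + 3x^2 + 96x - 48) + (3x^2 - 48)
  -6x^3 + 3x^2 + 96x - 48 = (-2x + 1)(3x^2 - 48) + (0)
Last nonzero remainder: 3x^2 - 48. Dividing through by 3 gives the monic gcd x^2 - 16.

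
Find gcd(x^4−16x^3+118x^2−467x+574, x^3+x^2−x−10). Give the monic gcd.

x−2

Apply the Euclidean algorithm:
  x^4−16x^3+118x^2−467x+574 = (x−17)(x^3+x^2−x−10) + (136x^2−474x+404)
  x^3+x^2−x−10 = ((1/136)x+305/9248)(136x^2−474x+404) + ((53925/4624)x−53925/2312)
  136x^2−474x+404 = ((628864/53925)x−934048/53925)((53925/4624)x−53925/2312) + (0)
Last nonzero remainder: (53925/4624)x−53925/2312. Dividing through by 53925/4624 gives the monic gcd x−2.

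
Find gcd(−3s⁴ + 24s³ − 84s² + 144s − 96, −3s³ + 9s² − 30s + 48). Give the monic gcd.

s − 2

Repeated division with remainder:
  −3s⁴ + 24s³ − 84s² + 144s − 96 = (s − 5)(−3s³ + 9s² − 30s + 48) + (−9s² − 54s + 144)
  −3s³ + 9s² − 30s + 48 = ((1/3)s − 3)(−9s² − 54s + 144) + (−240s + 480)
  −9s² − 54s + 144 = ((3/80)s + 3/10)(−240s + 480) + (0)
Last nonzero remainder: −240s + 480. Dividing through by −240 gives the monic gcd s − 2.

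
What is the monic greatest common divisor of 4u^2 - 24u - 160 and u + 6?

1

Apply the Euclidean algorithm:
  4u^2 - 24u - 160 = (4u - 48)(u + 6) + (128)
  u + 6 = ((1/128)u + 3/64)(128) + (0)
The last nonzero remainder is the constant 128, so the polynomials are coprime and gcd = 1.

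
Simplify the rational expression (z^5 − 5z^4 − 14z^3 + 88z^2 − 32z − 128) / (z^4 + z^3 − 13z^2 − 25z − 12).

(z^3 − 2z^2 − 16z + 32)/(z^2 + 4z + 3)

Euclidean algorithm in ℚ[z]:
  z^5 − 5z^4 − 14z^3 + 88z^2 − 32z − 128 = (z − 6)(z^4 + z^3 − 13z^2 − 25z − 12) + (5z^3 + 35z^2 − 170z − 200)
  z^4 + z^3 − 13z^2 − 25z − 12 = ((1/5)z − 6/5)(5z^3 + 35z^2 − 170z − 200) + (63z^2 − 189z − 252)
  5z^3 + 35z^2 − 170z − 200 = ((5/63)z + 50/63)(63z^2 − 189z − 252) + (0)
Last nonzero remainder: 63z^2 − 189z − 252. Dividing through by 63 gives the monic gcd z^2 − 3z − 4.
Cancel z^2 − 3z − 4 from numerator and denominator to get the reduced form.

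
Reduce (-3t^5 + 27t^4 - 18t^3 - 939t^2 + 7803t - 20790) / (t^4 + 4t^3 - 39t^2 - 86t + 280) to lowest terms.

(-3t^3 + 33t^2 - 189t + 594)/(t^2 + 2t - 8)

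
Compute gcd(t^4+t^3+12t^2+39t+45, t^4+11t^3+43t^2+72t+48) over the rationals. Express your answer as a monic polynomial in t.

Apply the Euclidean algorithm:
  t^4+t^3+12t^2+39t+45 = (t^4+11t^3+43t^2+72t+48) + (−10t^3−31t^2−33t−3)
  t^4+11t^3+43t^2+72t+48 = (−(1/10)t−79/100)(−10t^3−31t^2−33t−3) + ((1521/100)t^2+(4563/100)t+4563/100)
  −10t^3−31t^2−33t−3 = (−(1000/1521)t−100/1521)((1521/100)t^2+(4563/100)t+4563/100) + (0)
Last nonzero remainder: (1521/100)t^2+(4563/100)t+4563/100. Dividing through by 1521/100 gives the monic gcd t^2+3t+3.

t^2+3t+3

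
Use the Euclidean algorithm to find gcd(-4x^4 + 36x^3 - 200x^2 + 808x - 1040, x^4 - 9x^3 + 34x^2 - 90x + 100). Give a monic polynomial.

Apply the Euclidean algorithm:
  -4x^4 + 36x^3 - 200x^2 + 808x - 1040 = (-4)(x^4 - 9x^3 + 34x^2 - 90x + 100) + (-64x^2 + 448x - 640)
  x^4 - 9x^3 + 34x^2 - 90x + 100 = (-(1/64)x^2 + (1/32)x - 5/32)(-64x^2 + 448x - 640) + (0)
Last nonzero remainder: -64x^2 + 448x - 640. Dividing through by -64 gives the monic gcd x^2 - 7x + 10.

x^2 - 7x + 10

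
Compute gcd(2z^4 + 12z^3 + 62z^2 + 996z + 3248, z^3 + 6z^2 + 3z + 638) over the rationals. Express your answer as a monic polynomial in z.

By polynomial division,
  2z^4 + 12z^3 + 62z^2 + 996z + 3248 = (2z)(z^3 + 6z^2 + 3z + 638) + (56z^2 − 280z + 3248)
  z^3 + 6z^2 + 3z + 638 = ((1/56)z + 11/56)(56z^2 − 280z + 3248) + (0)
Last nonzero remainder: 56z^2 − 280z + 3248. Dividing through by 56 gives the monic gcd z^2 − 5z + 58.

z^2 − 5z + 58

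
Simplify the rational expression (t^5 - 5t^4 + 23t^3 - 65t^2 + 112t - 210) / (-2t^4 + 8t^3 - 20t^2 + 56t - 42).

(-t^2 + 2t - 10)/(2t - 2)

Repeated division with remainder:
  t^5 - 5t^4 + 23t^3 - 65t^2 + 112t - 210 = (-(1/2)t + 1/2)(-2t^4 + 8t^3 - 20t^2 + 56t - 42) + (9t^3 - 27t^2 + 63t - 189)
  -2t^4 + 8t^3 - 20t^2 + 56t - 42 = (-(2/9)t + 2/9)(9t^3 - 27t^2 + 63t - 189) + (0)
Last nonzero remainder: 9t^3 - 27t^2 + 63t - 189. Dividing through by 9 gives the monic gcd t^3 - 3t^2 + 7t - 21.
Cancel t^3 - 3t^2 + 7t - 21 from numerator and denominator to get the reduced form.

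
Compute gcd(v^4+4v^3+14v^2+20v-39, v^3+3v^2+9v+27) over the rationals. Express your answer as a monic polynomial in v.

Euclidean algorithm in ℚ[v]:
  v^4+4v^3+14v^2+20v-39 = (v+1)(v^3+3v^2+9v+27) + (2v^2-16v-66)
  v^3+3v^2+9v+27 = ((1/2)v+11/2)(2v^2-16v-66) + (130v+390)
  2v^2-16v-66 = ((1/65)v-11/65)(130v+390) + (0)
Last nonzero remainder: 130v+390. Dividing through by 130 gives the monic gcd v+3.

v+3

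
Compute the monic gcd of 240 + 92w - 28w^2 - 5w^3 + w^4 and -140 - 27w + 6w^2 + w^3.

-20 - w + w^2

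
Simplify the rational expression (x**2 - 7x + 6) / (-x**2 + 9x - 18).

(-x + 1)/(x - 3)

Apply the Euclidean algorithm:
  x**2 - 7x + 6 = (-1)(-x**2 + 9x - 18) + (2x - 12)
  -x**2 + 9x - 18 = (-(1/2)x + 3/2)(2x - 12) + (0)
Last nonzero remainder: 2x - 12. Dividing through by 2 gives the monic gcd x - 6.
Cancel x - 6 from numerator and denominator to get the reduced form.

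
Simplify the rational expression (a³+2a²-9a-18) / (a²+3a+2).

By polynomial division,
  a³+2a²-9a-18 = (a-1)(a²+3a+2) + (-8a-16)
  a²+3a+2 = (-(1/8)a-1/8)(-8a-16) + (0)
Last nonzero remainder: -8a-16. Dividing through by -8 gives the monic gcd a+2.
Cancel a+2 from numerator and denominator to get the reduced form.

(a²-9)/(a+1)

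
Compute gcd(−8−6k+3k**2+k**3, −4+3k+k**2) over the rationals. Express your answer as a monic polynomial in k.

Repeated division with remainder:
  k**3+3k**2−6k−8 = (k)(k**2+3k−4) + (−2k−8)
  k**2+3k−4 = (−(1/2)k+1/2)(−2k−8) + (0)
Last nonzero remainder: −2k−8. Dividing through by −2 gives the monic gcd k+4.

4+k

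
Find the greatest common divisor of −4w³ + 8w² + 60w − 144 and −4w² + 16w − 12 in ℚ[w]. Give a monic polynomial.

w − 3

Apply the Euclidean algorithm:
  −4w³ + 8w² + 60w − 144 = (w + 2)(−4w² + 16w − 12) + (40w − 120)
  −4w² + 16w − 12 = (−(1/10)w + 1/10)(40w − 120) + (0)
Last nonzero remainder: 40w − 120. Dividing through by 40 gives the monic gcd w − 3.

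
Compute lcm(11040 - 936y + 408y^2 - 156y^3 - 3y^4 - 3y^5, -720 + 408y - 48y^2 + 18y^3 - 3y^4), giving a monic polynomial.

By polynomial division,
  -3y^5 - 3y^4 - 156y^3 + 408y^2 - 936y + 11040 = (y + 7)(-3y^4 + 18y^3 - 48y^2 + 408y - 720) + (-234y^3 + 336y^2 - 3072y + 16080)
  -3y^4 + 18y^3 - 48y^2 + 408y - 720 = ((1/78)y - 89/1521)(-234y^3 + 336y^2 - 3072y + 16080) + ((5600/507)y^2 + (11200/507)y + 112000/507)
  -234y^3 + 336y^2 - 3072y + 16080 = (-(59319/2800)y + 101907/1400)((5600/507)y^2 + (11200/507)y + 112000/507) + (0)
Last nonzero remainder: (5600/507)y^2 + (11200/507)y + 112000/507. Dividing through by 5600/507 gives the monic gcd y^2 + 2y + 20.
Then lcm(f, g) = f·g / gcd(f, g); expanding and making the result monic gives the answer.

-44160 + 33184y - 7808y^2 + 2024y^3 - 540y^4 + 56y^5 - 7y^6 + y^7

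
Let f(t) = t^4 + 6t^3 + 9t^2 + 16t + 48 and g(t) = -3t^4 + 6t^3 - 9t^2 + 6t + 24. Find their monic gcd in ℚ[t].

Repeated division with remainder:
  t^4 + 6t^3 + 9t^2 + 16t + 48 = (-1/3)(-3t^4 + 6t^3 - 9t^2 + 6t + 24) + (8t^3 + 6t^2 + 18t + 56)
  -3t^4 + 6t^3 - 9t^2 + 6t + 24 = (-(3/8)t + 33/32)(8t^3 + 6t^2 + 18t + 56) + (-(135/16)t^2 + (135/16)t - 135/4)
  8t^3 + 6t^2 + 18t + 56 = (-(128/135)t - 224/135)(-(135/16)t^2 + (135/16)t - 135/4) + (0)
Last nonzero remainder: -(135/16)t^2 + (135/16)t - 135/4. Dividing through by -135/16 gives the monic gcd t^2 - t + 4.

t^2 - t + 4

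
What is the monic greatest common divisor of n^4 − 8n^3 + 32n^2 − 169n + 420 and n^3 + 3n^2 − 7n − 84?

n − 4

By polynomial division,
  n^4 − 8n^3 + 32n^2 − 169n + 420 = (n − 11)(n^3 + 3n^2 − 7n − 84) + (72n^2 − 162n − 504)
  n^3 + 3n^2 − 7n − 84 = ((1/72)n + 7/96)(72n^2 − 162n − 504) + ((189/16)n − 189/4)
  72n^2 − 162n − 504 = ((128/21)n + 32/3)((189/16)n − 189/4) + (0)
Last nonzero remainder: (189/16)n − 189/4. Dividing through by 189/16 gives the monic gcd n − 4.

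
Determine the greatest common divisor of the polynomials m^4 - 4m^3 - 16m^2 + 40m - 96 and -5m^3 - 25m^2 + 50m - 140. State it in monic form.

m^2 - 2m + 4

By polynomial division,
  m^4 - 4m^3 - 16m^2 + 40m - 96 = (-(1/5)m + 9/5)(-5m^3 - 25m^2 + 50m - 140) + (39m^2 - 78m + 156)
  -5m^3 - 25m^2 + 50m - 140 = (-(5/39)m - 35/39)(39m^2 - 78m + 156) + (0)
Last nonzero remainder: 39m^2 - 78m + 156. Dividing through by 39 gives the monic gcd m^2 - 2m + 4.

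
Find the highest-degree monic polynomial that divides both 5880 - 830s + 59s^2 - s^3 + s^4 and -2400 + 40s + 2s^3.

120 + 10s + s^2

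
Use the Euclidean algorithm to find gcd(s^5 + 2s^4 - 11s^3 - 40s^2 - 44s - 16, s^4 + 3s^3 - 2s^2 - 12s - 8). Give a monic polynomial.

Apply the Euclidean algorithm:
  s^5 + 2s^4 - 11s^3 - 40s^2 - 44s - 16 = (s - 1)(s^4 + 3s^3 - 2s^2 - 12s - 8) + (-6s^3 - 30s^2 - 48s - 24)
  s^4 + 3s^3 - 2s^2 - 12s - 8 = (-(1/6)s + 1/3)(-6s^3 - 30s^2 - 48s - 24) + (0)
Last nonzero remainder: -6s^3 - 30s^2 - 48s - 24. Dividing through by -6 gives the monic gcd s^3 + 5s^2 + 8s + 4.

s^3 + 5s^2 + 8s + 4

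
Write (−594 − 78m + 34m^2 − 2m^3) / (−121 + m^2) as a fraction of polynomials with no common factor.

Repeated division with remainder:
  −2m^3 + 34m^2 − 78m − 594 = (−2m + 34)(m^2 − 121) + (−320m + 3520)
  m^2 − 121 = (−(1/320)m − 11/320)(−320m + 3520) + (0)
Last nonzero remainder: −320m + 3520. Dividing through by −320 gives the monic gcd m − 11.
Cancel m − 11 from numerator and denominator to get the reduced form.

(54 + 12m − 2m^2)/(11 + m)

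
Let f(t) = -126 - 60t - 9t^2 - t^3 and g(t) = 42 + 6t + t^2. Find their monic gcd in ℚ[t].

42 + 6t + t^2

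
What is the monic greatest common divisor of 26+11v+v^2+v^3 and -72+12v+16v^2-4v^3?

2+v

Repeated division with remainder:
  v^3+v^2+11v+26 = (-1/4)(-4v^3+16v^2+12v-72) + (5v^2+14v+8)
  -4v^3+16v^2+12v-72 = (-(4/5)v+136/25)(5v^2+14v+8) + (-(1444/25)v-2888/25)
  5v^2+14v+8 = (-(125/1444)v-25/361)(-(1444/25)v-2888/25) + (0)
Last nonzero remainder: -(1444/25)v-2888/25. Dividing through by -1444/25 gives the monic gcd v+2.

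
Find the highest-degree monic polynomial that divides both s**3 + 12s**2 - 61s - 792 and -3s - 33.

By polynomial division,
  s**3 + 12s**2 - 61s - 792 = (-(1/3)s**2 - (1/3)s + 24)(-3s - 33) + (0)
Last nonzero remainder: -3s - 33. Dividing through by -3 gives the monic gcd s + 11.

s + 11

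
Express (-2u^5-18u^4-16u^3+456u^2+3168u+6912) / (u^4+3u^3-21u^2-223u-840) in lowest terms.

(-2u^3-8u^2+72u+288)/(u^2-2u-35)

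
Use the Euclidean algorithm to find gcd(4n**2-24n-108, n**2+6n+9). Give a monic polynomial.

Apply the Euclidean algorithm:
  4n**2-24n-108 = (4)(n**2+6n+9) + (-48n-144)
  n**2+6n+9 = (-(1/48)n-1/16)(-48n-144) + (0)
Last nonzero remainder: -48n-144. Dividing through by -48 gives the monic gcd n+3.

n+3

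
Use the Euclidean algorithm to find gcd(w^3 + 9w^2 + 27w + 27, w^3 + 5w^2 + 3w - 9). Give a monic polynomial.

Repeated division with remainder:
  w^3 + 9w^2 + 27w + 27 = (w^3 + 5w^2 + 3w - 9) + (4w^2 + 24w + 36)
  w^3 + 5w^2 + 3w - 9 = ((1/4)w - 1/4)(4w^2 + 24w + 36) + (0)
Last nonzero remainder: 4w^2 + 24w + 36. Dividing through by 4 gives the monic gcd w^2 + 6w + 9.

w^2 + 6w + 9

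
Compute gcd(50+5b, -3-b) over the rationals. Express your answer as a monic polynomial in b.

1

Apply the Euclidean algorithm:
  5b+50 = (-5)(-b-3) + (35)
  -b-3 = (-(1/35)b-3/35)(35) + (0)
The last nonzero remainder is the constant 35, so the polynomials are coprime and gcd = 1.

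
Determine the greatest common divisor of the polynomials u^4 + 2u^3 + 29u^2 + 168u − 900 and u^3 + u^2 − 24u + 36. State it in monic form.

By polynomial division,
  u^4 + 2u^3 + 29u^2 + 168u − 900 = (u + 1)(u^3 + u^2 − 24u + 36) + (52u^2 + 156u − 936)
  u^3 + u^2 − 24u + 36 = ((1/52)u − 1/26)(52u^2 + 156u − 936) + (0)
Last nonzero remainder: 52u^2 + 156u − 936. Dividing through by 52 gives the monic gcd u^2 + 3u − 18.

u^2 + 3u − 18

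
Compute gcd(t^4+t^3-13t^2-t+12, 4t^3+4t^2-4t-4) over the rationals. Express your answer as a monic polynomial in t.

t^2-1

Repeated division with remainder:
  t^4+t^3-13t^2-t+12 = ((1/4)t)(4t^3+4t^2-4t-4) + (-12t^2+12)
  4t^3+4t^2-4t-4 = (-(1/3)t-1/3)(-12t^2+12) + (0)
Last nonzero remainder: -12t^2+12. Dividing through by -12 gives the monic gcd t^2-1.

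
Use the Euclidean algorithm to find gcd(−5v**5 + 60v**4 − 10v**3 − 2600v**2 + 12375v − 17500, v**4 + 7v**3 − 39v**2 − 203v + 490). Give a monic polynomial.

v**2 + 2v − 35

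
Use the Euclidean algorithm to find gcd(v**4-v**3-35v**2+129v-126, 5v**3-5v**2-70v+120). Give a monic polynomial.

Apply the Euclidean algorithm:
  v**4-v**3-35v**2+129v-126 = ((1/5)v)(5v**3-5v**2-70v+120) + (-21v**2+105v-126)
  5v**3-5v**2-70v+120 = (-(5/21)v-20/21)(-21v**2+105v-126) + (0)
Last nonzero remainder: -21v**2+105v-126. Dividing through by -21 gives the monic gcd v**2-5v+6.

v**2-5v+6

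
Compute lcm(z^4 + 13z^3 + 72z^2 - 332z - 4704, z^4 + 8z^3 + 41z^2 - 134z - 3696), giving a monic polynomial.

z^6 + 19z^5 + 227z^4 + 1101z^3 - 1152z^2 - 53788z - 362208

Repeated division with remainder:
  z^4 + 13z^3 + 72z^2 - 332z - 4704 = (z^4 + 8z^3 + 41z^2 - 134z - 3696) + (5z^3 + 31z^2 - 198z - 1008)
  z^4 + 8z^3 + 41z^2 - 134z - 3696 = ((1/5)z + 9/25)(5z^3 + 31z^2 - 198z - 1008) + ((1736/25)z^2 + (3472/25)z - 83328/25)
  5z^3 + 31z^2 - 198z - 1008 = ((125/1736)z + 75/248)((1736/25)z^2 + (3472/25)z - 83328/25) + (0)
Last nonzero remainder: (1736/25)z^2 + (3472/25)z - 83328/25. Dividing through by 1736/25 gives the monic gcd z^2 + 2z - 48.
Then lcm(f, g) = f·g / gcd(f, g); expanding and making the result monic gives the answer.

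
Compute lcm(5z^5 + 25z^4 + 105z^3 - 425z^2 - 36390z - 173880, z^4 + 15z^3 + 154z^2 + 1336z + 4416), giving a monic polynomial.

z^6 + 13z^5 + 61z^4 + 83z^3 - 7958z^2 - 93000z - 278208

Repeated division with remainder:
  5z^5 + 25z^4 + 105z^3 - 425z^2 - 36390z - 173880 = (5z - 50)(z^4 + 15z^3 + 154z^2 + 1336z + 4416) + (85z^3 + 595z^2 + 8330z + 46920)
  z^4 + 15z^3 + 154z^2 + 1336z + 4416 = ((1/85)z + 8/85)(85z^3 + 595z^2 + 8330z + 46920) + (0)
Last nonzero remainder: 85z^3 + 595z^2 + 8330z + 46920. Dividing through by 85 gives the monic gcd z^3 + 7z^2 + 98z + 552.
Then lcm(f, g) = f·g / gcd(f, g); expanding and making the result monic gives the answer.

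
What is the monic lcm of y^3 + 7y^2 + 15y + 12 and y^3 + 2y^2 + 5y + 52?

y^5 + 5y^4 + 14y^3 + 73y^2 + 171y + 156

Repeated division with remainder:
  y^3 + 7y^2 + 15y + 12 = (y^3 + 2y^2 + 5y + 52) + (5y^2 + 10y - 40)
  y^3 + 2y^2 + 5y + 52 = ((1/5)y)(5y^2 + 10y - 40) + (13y + 52)
  5y^2 + 10y - 40 = ((5/13)y - 10/13)(13y + 52) + (0)
Last nonzero remainder: 13y + 52. Dividing through by 13 gives the monic gcd y + 4.
Then lcm(f, g) = f·g / gcd(f, g); expanding and making the result monic gives the answer.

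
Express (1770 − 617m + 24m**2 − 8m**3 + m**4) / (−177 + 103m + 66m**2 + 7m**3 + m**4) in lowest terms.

(30 − 13m + m**2)/(−3 + 2m + m**2)

By polynomial division,
  m**4 − 8m**3 + 24m**2 − 617m + 1770 = (m**4 + 7m**3 + 66m**2 + 103m − 177) + (−15m**3 − 42m**2 − 720m + 1947)
  m**4 + 7m**3 + 66m**2 + 103m − 177 = (−(1/15)m − 7/25)(−15m**3 − 42m**2 − 720m + 1947) + ((156/25)m**2 + (156/5)m + 9204/25)
  −15m**3 − 42m**2 − 720m + 1947 = (−(125/52)m + 275/52)((156/25)m**2 + (156/5)m + 9204/25) + (0)
Last nonzero remainder: (156/25)m**2 + (156/5)m + 9204/25. Dividing through by 156/25 gives the monic gcd m**2 + 5m + 59.
Cancel m**2 + 5m + 59 from numerator and denominator to get the reduced form.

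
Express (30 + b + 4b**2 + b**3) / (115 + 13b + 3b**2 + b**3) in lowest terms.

(6 - b + b**2)/(23 - 2b + b**2)

Euclidean algorithm in ℚ[b]:
  b**3 + 4b**2 + b + 30 = (b**3 + 3b**2 + 13b + 115) + (b**2 - 12b - 85)
  b**3 + 3b**2 + 13b + 115 = (b + 15)(b**2 - 12b - 85) + (278b + 1390)
  b**2 - 12b - 85 = ((1/278)b - 17/278)(278b + 1390) + (0)
Last nonzero remainder: 278b + 1390. Dividing through by 278 gives the monic gcd b + 5.
Cancel b + 5 from numerator and denominator to get the reduced form.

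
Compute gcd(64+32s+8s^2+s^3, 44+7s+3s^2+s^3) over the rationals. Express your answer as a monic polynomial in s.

By polynomial division,
  s^3+8s^2+32s+64 = (s^3+3s^2+7s+44) + (5s^2+25s+20)
  s^3+3s^2+7s+44 = ((1/5)s-2/5)(5s^2+25s+20) + (13s+52)
  5s^2+25s+20 = ((5/13)s+5/13)(13s+52) + (0)
Last nonzero remainder: 13s+52. Dividing through by 13 gives the monic gcd s+4.

4+s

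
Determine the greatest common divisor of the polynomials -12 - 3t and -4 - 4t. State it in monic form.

1

Euclidean algorithm in ℚ[t]:
  -3t - 12 = (3/4)(-4t - 4) + (-9)
  -4t - 4 = ((4/9)t + 4/9)(-9) + (0)
The last nonzero remainder is the constant -9, so the polynomials are coprime and gcd = 1.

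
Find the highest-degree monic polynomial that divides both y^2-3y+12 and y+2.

By polynomial division,
  y^2-3y+12 = (y-5)(y+2) + (22)
  y+2 = ((1/22)y+1/11)(22) + (0)
The last nonzero remainder is the constant 22, so the polynomials are coprime and gcd = 1.

1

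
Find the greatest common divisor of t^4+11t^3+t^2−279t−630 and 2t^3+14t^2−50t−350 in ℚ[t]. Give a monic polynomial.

Apply the Euclidean algorithm:
  t^4+11t^3+t^2−279t−630 = ((1/2)t+2)(2t^3+14t^2−50t−350) + (−2t^2−4t+70)
  2t^3+14t^2−50t−350 = (−t−5)(−2t^2−4t+70) + (0)
Last nonzero remainder: −2t^2−4t+70. Dividing through by −2 gives the monic gcd t^2+2t−35.

t^2+2t−35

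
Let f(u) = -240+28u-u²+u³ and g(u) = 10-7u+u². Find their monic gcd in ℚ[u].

-5+u

Euclidean algorithm in ℚ[u]:
  u³-u²+28u-240 = (u+6)(u²-7u+10) + (60u-300)
  u²-7u+10 = ((1/60)u-1/30)(60u-300) + (0)
Last nonzero remainder: 60u-300. Dividing through by 60 gives the monic gcd u-5.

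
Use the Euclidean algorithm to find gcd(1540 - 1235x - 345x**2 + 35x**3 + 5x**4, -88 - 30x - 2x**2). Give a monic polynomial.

44 + 15x + x**2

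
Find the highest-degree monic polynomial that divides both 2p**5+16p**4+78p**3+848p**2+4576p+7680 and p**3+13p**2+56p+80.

p**3+13p**2+56p+80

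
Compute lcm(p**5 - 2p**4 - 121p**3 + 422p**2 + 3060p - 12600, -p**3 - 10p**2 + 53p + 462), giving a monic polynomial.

Repeated division with remainder:
  p**5 - 2p**4 - 121p**3 + 422p**2 + 3060p - 12600 = (-p**2 + 12p - 52)(-p**3 - 10p**2 + 53p + 462) + (-272p**2 + 272p + 11424)
  -p**3 - 10p**2 + 53p + 462 = ((1/272)p + 11/272)(-272p**2 + 272p + 11424) + (0)
Last nonzero remainder: -272p**2 + 272p + 11424. Dividing through by -272 gives the monic gcd p**2 - p - 42.
Then lcm(f, g) = f·g / gcd(f, g); expanding and making the result monic gives the answer.

p**6 + 9p**5 - 143p**4 - 909p**3 + 7702p**2 + 21060p - 138600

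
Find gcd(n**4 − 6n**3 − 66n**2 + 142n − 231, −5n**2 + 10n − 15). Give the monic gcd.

n**2 − 2n + 3

Repeated division with remainder:
  n**4 − 6n**3 − 66n**2 + 142n − 231 = (−(1/5)n**2 + (4/5)n + 77/5)(−5n**2 + 10n − 15) + (0)
Last nonzero remainder: −5n**2 + 10n − 15. Dividing through by −5 gives the monic gcd n**2 − 2n + 3.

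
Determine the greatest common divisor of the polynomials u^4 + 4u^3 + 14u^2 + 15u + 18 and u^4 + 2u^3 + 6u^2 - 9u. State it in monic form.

u^2 + 3u + 9

By polynomial division,
  u^4 + 4u^3 + 14u^2 + 15u + 18 = (u^4 + 2u^3 + 6u^2 - 9u) + (2u^3 + 8u^2 + 24u + 18)
  u^4 + 2u^3 + 6u^2 - 9u = ((1/2)u - 1)(2u^3 + 8u^2 + 24u + 18) + (2u^2 + 6u + 18)
  2u^3 + 8u^2 + 24u + 18 = (u + 1)(2u^2 + 6u + 18) + (0)
Last nonzero remainder: 2u^2 + 6u + 18. Dividing through by 2 gives the monic gcd u^2 + 3u + 9.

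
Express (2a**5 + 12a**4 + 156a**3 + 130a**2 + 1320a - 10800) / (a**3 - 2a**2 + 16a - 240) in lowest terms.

Apply the Euclidean algorithm:
  2a**5 + 12a**4 + 156a**3 + 130a**2 + 1320a - 10800 = (2a**2 + 16a + 156)(a**3 - 2a**2 + 16a - 240) + (666a**2 + 2664a + 26640)
  a**3 - 2a**2 + 16a - 240 = ((1/666)a - 1/111)(666a**2 + 2664a + 26640) + (0)
Last nonzero remainder: 666a**2 + 2664a + 26640. Dividing through by 666 gives the monic gcd a**2 + 4a + 40.
Cancel a**2 + 4a + 40 from numerator and denominator to get the reduced form.

(2a**3 + 4a**2 + 60a - 270)/(a - 6)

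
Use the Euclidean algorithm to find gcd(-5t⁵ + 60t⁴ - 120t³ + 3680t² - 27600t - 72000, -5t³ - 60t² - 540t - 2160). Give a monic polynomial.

t² + 6t + 72

Euclidean algorithm in ℚ[t]:
  -5t⁵ + 60t⁴ - 120t³ + 3680t² - 27600t - 72000 = (t² - 24t + 204)(-5t³ - 60t² - 540t - 2160) + (5120t² + 30720t + 368640)
  -5t³ - 60t² - 540t - 2160 = (-(1/1024)t - 3/512)(5120t² + 30720t + 368640) + (0)
Last nonzero remainder: 5120t² + 30720t + 368640. Dividing through by 5120 gives the monic gcd t² + 6t + 72.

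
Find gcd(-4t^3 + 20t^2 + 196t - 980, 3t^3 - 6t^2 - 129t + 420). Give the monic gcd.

t^2 + 2t - 35

Repeated division with remainder:
  -4t^3 + 20t^2 + 196t - 980 = (-4/3)(3t^3 - 6t^2 - 129t + 420) + (12t^2 + 24t - 420)
  3t^3 - 6t^2 - 129t + 420 = ((1/4)t - 1)(12t^2 + 24t - 420) + (0)
Last nonzero remainder: 12t^2 + 24t - 420. Dividing through by 12 gives the monic gcd t^2 + 2t - 35.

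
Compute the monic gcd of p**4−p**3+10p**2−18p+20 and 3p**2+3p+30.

p**2+p+10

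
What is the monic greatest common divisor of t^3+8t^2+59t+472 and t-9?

1

Apply the Euclidean algorithm:
  t^3+8t^2+59t+472 = (t^2+17t+212)(t-9) + (2380)
  t-9 = ((1/2380)t-9/2380)(2380) + (0)
The last nonzero remainder is the constant 2380, so the polynomials are coprime and gcd = 1.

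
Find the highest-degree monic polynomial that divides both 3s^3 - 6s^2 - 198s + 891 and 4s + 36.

By polynomial division,
  3s^3 - 6s^2 - 198s + 891 = ((3/4)s^2 - (33/4)s + 99/4)(4s + 36) + (0)
Last nonzero remainder: 4s + 36. Dividing through by 4 gives the monic gcd s + 9.

s + 9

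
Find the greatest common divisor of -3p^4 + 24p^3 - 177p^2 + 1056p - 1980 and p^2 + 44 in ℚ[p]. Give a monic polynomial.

Repeated division with remainder:
  -3p^4 + 24p^3 - 177p^2 + 1056p - 1980 = (-3p^2 + 24p - 45)(p^2 + 44) + (0)
The last nonzero remainder p^2 + 44 is already monic.

p^2 + 44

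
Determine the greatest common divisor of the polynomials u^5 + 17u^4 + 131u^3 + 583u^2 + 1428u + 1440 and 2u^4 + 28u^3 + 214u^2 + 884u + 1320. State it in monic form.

By polynomial division,
  u^5 + 17u^4 + 131u^3 + 583u^2 + 1428u + 1440 = ((1/2)u + 3/2)(2u^4 + 28u^3 + 214u^2 + 884u + 1320) + (−18u^3 − 180u^2 − 558u − 540)
  2u^4 + 28u^3 + 214u^2 + 884u + 1320 = (−(1/9)u − 4/9)(−18u^3 − 180u^2 − 558u − 540) + (72u^2 + 576u + 1080)
  −18u^3 − 180u^2 − 558u − 540 = (−(1/4)u − 1/2)(72u^2 + 576u + 1080) + (0)
Last nonzero remainder: 72u^2 + 576u + 1080. Dividing through by 72 gives the monic gcd u^2 + 8u + 15.

u^2 + 8u + 15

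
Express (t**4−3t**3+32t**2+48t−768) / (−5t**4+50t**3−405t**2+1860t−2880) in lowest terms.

(−t−4)/(5t−15)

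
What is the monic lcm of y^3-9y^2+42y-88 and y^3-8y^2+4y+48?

y^5-13y^4+66y^3-148y^2-152y+1056

Euclidean algorithm in ℚ[y]:
  y^3-9y^2+42y-88 = (y^3-8y^2+4y+48) + (-y^2+38y-136)
  y^3-8y^2+4y+48 = (-y-30)(-y^2+38y-136) + (1008y-4032)
  -y^2+38y-136 = (-(1/1008)y+17/504)(1008y-4032) + (0)
Last nonzero remainder: 1008y-4032. Dividing through by 1008 gives the monic gcd y-4.
Then lcm(f, g) = f·g / gcd(f, g); expanding and making the result monic gives the answer.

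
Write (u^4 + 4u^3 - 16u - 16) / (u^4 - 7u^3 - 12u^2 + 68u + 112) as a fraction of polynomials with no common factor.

(u^2 - 4)/(u^2 - 11u + 28)

Euclidean algorithm in ℚ[u]:
  u^4 + 4u^3 - 16u - 16 = (u^4 - 7u^3 - 12u^2 + 68u + 112) + (11u^3 + 12u^2 - 84u - 128)
  u^4 - 7u^3 - 12u^2 + 68u + 112 = ((1/11)u - 89/121)(11u^3 + 12u^2 - 84u - 128) + ((540/121)u^2 + (2160/121)u + 2160/121)
  11u^3 + 12u^2 - 84u - 128 = ((1331/540)u - 968/135)((540/121)u^2 + (2160/121)u + 2160/121) + (0)
Last nonzero remainder: (540/121)u^2 + (2160/121)u + 2160/121. Dividing through by 540/121 gives the monic gcd u^2 + 4u + 4.
Cancel u^2 + 4u + 4 from numerator and denominator to get the reduced form.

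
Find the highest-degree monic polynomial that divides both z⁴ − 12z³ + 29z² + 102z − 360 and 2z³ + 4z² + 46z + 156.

Apply the Euclidean algorithm:
  z⁴ − 12z³ + 29z² + 102z − 360 = ((1/2)z − 7)(2z³ + 4z² + 46z + 156) + (34z² + 346z + 732)
  2z³ + 4z² + 46z + 156 = ((1/17)z − 139/289)(34z² + 346z + 732) + ((48944/289)z + 146832/289)
  34z² + 346z + 732 = ((4913/24472)z + 17629/12236)((48944/289)z + 146832/289) + (0)
Last nonzero remainder: (48944/289)z + 146832/289. Dividing through by 48944/289 gives the monic gcd z + 3.

z + 3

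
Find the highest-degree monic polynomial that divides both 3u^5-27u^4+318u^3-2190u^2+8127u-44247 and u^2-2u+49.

Euclidean algorithm in ℚ[u]:
  3u^5-27u^4+318u^3-2190u^2+8127u-44247 = (3u^3-21u^2+129u-903)(u^2-2u+49) + (0)
The last nonzero remainder u^2-2u+49 is already monic.

u^2-2u+49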